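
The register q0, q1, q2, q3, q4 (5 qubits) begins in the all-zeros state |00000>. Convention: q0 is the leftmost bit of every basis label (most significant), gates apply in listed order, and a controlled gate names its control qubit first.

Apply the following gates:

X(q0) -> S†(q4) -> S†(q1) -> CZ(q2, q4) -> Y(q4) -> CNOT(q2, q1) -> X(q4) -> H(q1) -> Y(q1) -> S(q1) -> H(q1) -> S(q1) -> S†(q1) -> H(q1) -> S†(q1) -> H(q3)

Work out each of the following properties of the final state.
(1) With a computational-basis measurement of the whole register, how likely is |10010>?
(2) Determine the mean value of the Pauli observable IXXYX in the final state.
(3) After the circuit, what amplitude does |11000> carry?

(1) A full measurement returns |10010> with probability 1/4. Key observation: steps 10-15 multiply out to the identity, so the circuit reduces to the remaining gates.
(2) In the final state, IXXYX has expectation 0.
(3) The final state's coefficient on |11000> equals -1/2.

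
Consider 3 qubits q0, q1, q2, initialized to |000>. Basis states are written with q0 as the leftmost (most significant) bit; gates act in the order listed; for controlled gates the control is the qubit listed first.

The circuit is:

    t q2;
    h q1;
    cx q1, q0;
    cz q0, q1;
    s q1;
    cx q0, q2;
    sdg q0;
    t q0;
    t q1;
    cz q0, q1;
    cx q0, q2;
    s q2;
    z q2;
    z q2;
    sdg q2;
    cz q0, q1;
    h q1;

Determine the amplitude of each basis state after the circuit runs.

The resulting statevector has amplitude 1/2 on |000>, 0 on |001>, 1/2 on |010>, 0 on |011>, -I/2 on |100>, 0 on |101>, I/2 on |110>, 0 on |111>. Key observation: steps 12-15 multiply out to the identity, so the circuit reduces to the remaining gates.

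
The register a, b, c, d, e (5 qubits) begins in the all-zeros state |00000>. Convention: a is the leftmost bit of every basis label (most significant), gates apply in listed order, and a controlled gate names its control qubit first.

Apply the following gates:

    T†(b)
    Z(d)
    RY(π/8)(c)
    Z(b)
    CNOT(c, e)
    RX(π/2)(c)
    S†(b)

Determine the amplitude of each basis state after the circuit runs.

The resulting statevector has amplitude sqrt(2)*cos(pi/16)/2 on |00000>, -sqrt(2)*I*sin(pi/16)/2 on |00001>, -sqrt(2)*I*cos(pi/16)/2 on |00100>, sqrt(2)*sin(pi/16)/2 on |00101>, and 0 on every other basis state.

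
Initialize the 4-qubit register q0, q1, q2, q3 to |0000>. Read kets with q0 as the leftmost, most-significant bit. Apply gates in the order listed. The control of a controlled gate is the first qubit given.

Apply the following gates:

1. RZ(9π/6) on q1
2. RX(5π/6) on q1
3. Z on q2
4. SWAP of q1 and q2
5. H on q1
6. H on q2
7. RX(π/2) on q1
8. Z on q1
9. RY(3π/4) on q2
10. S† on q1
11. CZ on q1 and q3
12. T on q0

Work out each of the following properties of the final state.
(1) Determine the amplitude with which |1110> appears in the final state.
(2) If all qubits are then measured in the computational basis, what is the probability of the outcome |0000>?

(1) The amplitude on |1110> is 0.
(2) The probability of measuring |0000> is sqrt(6)/16 + 1/4.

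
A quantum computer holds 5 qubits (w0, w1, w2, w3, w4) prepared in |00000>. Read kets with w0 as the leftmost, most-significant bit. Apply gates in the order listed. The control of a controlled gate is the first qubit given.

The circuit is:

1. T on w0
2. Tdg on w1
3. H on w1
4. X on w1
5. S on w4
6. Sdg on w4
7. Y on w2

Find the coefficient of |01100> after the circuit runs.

The amplitude on |01100> is sqrt(2)*I/2. Key observation: the block from step 5 through step 6 cancels to the identity and can be dropped.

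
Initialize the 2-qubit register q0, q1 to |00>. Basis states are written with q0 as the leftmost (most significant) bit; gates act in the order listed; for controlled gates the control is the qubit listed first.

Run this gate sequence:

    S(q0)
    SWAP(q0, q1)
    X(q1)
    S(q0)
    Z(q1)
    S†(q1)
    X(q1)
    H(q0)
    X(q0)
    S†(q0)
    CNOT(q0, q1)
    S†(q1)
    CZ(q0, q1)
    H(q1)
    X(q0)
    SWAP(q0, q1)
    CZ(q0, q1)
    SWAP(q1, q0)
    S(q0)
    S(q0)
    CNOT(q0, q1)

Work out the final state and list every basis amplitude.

The final amplitudes are I/2 on |00>, -I/2 on |01>, I/2 on |10>, -I/2 on |11>.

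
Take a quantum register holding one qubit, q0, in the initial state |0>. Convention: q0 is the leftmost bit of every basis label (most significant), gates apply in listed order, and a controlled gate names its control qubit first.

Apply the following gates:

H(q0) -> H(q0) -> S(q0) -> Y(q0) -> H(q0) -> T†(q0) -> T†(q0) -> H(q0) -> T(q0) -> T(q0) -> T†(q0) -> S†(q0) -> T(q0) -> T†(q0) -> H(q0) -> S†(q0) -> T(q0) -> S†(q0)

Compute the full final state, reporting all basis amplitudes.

The final amplitudes are sqrt(2)*(-1 - exp(3*I*pi/4) + exp(I*pi/4) + I)/4 on |0>, sqrt(2)*(1 - exp(3*I*pi/4) + exp(I*pi/4) + I)/4 on |1>.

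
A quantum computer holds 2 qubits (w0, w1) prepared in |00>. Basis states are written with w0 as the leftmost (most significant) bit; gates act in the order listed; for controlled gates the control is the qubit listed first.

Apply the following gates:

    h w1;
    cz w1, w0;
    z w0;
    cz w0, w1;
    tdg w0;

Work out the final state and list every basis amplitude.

The resulting statevector has amplitude sqrt(2)/2 on |00>, sqrt(2)/2 on |01>, 0 on |10>, 0 on |11>.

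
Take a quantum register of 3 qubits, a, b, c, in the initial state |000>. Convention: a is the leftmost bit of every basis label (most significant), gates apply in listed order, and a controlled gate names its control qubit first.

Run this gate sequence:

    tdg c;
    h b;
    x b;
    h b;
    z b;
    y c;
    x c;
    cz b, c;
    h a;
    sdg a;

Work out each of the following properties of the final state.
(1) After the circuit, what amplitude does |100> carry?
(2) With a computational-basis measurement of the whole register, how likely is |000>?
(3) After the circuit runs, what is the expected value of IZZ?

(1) The final state's coefficient on |100> equals sqrt(2)/2. Key observation: gates 2-5 undo each other exactly, leaving only the rest of the circuit to track.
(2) Outcome |000> occurs with probability 1/2.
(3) In the final state, IZZ has expectation 1.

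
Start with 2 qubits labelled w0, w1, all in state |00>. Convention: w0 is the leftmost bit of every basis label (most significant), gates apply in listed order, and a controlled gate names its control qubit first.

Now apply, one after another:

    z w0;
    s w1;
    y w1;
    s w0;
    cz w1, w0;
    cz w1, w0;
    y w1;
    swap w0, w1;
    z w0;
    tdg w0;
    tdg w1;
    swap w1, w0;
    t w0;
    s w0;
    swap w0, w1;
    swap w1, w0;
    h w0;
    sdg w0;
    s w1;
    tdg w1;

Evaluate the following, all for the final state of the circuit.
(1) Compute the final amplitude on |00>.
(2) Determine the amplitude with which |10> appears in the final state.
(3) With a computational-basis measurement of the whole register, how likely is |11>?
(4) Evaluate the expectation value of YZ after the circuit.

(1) |00> carries amplitude sqrt(2)/2 in the final state.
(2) |10> carries amplitude -sqrt(2)*I/2 in the final state.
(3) The probability of measuring |11> is 0.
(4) The expectation value of YZ is -1.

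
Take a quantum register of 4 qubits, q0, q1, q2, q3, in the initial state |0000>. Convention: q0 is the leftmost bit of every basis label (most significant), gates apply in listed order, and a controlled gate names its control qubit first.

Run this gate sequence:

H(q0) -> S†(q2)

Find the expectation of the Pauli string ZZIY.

In the final state, ZZIY has expectation 0.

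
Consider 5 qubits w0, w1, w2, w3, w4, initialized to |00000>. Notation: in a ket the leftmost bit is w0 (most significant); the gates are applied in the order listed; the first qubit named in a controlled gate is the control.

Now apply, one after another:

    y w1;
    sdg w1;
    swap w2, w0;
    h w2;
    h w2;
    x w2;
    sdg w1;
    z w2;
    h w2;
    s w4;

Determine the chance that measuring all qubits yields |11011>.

A full measurement returns |11011> with probability 0. Key observation: steps 4-5 multiply out to the identity, so the circuit reduces to the remaining gates.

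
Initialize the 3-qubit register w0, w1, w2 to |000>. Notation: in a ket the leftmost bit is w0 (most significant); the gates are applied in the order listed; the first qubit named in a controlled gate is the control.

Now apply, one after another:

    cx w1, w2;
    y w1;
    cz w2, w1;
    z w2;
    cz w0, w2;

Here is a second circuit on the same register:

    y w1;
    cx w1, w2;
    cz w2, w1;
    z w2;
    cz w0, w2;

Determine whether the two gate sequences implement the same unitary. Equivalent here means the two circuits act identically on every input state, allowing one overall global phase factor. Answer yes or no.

No: there is an input state on which the two circuits produce genuinely different outputs (not merely differing by a phase).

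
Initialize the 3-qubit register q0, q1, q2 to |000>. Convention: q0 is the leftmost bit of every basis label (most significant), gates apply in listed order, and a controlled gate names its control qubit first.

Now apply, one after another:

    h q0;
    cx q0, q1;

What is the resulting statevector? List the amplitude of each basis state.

The resulting statevector has amplitude sqrt(2)/2 on |000>, sqrt(2)/2 on |110>, and 0 on every other basis state.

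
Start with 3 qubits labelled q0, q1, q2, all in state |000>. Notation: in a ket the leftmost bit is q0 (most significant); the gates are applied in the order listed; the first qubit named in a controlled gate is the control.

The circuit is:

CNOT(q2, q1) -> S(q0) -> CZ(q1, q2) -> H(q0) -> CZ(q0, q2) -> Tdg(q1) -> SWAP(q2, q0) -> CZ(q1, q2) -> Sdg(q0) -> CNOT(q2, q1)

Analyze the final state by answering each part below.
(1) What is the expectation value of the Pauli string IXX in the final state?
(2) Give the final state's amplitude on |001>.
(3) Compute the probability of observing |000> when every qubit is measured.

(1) The expectation value of IXX is 1.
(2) The final state's coefficient on |001> equals 0.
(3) Outcome |000> occurs with probability 1/2.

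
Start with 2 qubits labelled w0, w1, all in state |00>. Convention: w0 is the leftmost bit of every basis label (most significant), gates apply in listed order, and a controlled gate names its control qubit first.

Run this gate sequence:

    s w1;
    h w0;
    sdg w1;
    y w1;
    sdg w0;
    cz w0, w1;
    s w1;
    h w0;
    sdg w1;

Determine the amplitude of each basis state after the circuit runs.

After the circuit, the state carries amplitude 0 on |00>, -1/2 + I/2 on |01>, 0 on |10>, 1/2 + I/2 on |11>.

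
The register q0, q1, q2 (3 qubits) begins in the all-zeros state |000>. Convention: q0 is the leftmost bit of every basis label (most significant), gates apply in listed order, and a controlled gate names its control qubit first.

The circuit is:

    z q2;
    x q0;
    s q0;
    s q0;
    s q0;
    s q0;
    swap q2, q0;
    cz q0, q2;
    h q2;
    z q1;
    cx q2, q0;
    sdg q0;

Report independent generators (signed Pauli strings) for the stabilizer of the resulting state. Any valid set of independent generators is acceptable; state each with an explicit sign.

The final state is stabilized by the group generated by +XIY, +ZIZ, +IZI; other independent generating sets are equally valid. Key observation: gates 3-6 undo each other exactly, leaving only the rest of the circuit to track.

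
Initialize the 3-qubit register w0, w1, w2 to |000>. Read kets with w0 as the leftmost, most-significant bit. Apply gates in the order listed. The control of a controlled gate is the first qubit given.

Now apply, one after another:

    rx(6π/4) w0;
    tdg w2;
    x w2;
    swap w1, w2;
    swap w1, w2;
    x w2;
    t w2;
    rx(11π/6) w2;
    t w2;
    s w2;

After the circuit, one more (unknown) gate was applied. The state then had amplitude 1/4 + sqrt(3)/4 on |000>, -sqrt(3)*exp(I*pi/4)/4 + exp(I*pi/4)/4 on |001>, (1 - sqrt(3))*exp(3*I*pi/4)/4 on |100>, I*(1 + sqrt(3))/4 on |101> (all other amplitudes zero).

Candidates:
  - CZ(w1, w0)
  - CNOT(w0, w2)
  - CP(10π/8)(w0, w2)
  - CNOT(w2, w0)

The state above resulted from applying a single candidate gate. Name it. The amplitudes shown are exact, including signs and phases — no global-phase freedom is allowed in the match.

The applied gate was CNOT(w0, w2). Key observation: the block from step 2 through step 7 cancels to the identity and can be dropped.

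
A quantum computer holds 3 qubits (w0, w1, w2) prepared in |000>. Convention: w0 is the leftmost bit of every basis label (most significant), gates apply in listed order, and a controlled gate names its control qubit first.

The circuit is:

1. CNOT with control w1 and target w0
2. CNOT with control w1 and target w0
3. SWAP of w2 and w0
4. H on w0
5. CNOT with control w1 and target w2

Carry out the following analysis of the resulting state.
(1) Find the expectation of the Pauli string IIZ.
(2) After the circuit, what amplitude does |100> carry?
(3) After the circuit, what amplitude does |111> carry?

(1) The expectation value of IIZ is 1. Key observation: the block from step 1 through step 2 cancels to the identity and can be dropped.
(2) |100> carries amplitude sqrt(2)/2 in the final state.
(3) The final state's coefficient on |111> equals 0.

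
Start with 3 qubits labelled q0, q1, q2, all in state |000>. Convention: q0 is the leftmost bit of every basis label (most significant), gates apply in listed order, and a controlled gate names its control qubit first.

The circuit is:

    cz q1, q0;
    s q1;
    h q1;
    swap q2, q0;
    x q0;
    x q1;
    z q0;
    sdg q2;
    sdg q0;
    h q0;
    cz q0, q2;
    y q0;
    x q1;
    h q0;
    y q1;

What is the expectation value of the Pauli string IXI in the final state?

In the final state, IXI has expectation -1.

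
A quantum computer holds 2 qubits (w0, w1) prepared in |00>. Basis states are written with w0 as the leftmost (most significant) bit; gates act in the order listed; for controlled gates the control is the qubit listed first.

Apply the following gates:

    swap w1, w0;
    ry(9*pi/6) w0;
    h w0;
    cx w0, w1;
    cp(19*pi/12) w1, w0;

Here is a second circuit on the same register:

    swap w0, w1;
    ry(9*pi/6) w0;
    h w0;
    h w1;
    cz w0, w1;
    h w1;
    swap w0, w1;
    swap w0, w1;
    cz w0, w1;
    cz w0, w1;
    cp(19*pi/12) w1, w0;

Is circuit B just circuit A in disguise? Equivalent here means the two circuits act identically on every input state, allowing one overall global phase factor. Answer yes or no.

Yes: on every input state the two circuits agree up to one overall phase factor.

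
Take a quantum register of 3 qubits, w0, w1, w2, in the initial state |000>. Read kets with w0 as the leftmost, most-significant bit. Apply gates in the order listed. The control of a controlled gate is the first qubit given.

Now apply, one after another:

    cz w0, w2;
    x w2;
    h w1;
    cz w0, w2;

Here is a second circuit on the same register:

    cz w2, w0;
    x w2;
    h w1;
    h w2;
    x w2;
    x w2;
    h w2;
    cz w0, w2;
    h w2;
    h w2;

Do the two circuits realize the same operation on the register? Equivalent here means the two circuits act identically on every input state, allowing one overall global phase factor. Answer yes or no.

Yes: on every input state the two circuits agree up to one overall phase factor.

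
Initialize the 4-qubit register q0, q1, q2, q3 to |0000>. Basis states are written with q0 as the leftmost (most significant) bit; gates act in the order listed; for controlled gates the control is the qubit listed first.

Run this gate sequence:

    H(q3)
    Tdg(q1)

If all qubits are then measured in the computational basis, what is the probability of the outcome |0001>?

Outcome |0001> occurs with probability 1/2.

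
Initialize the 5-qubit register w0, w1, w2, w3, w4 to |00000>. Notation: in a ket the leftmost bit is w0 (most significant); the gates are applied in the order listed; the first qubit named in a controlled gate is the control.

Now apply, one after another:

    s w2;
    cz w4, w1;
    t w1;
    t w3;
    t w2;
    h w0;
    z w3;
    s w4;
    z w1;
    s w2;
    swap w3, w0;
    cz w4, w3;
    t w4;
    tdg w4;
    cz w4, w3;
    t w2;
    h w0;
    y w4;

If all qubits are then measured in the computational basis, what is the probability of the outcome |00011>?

Outcome |00011> occurs with probability 1/4. Key observation: gates 12-15 undo each other exactly, leaving only the rest of the circuit to track.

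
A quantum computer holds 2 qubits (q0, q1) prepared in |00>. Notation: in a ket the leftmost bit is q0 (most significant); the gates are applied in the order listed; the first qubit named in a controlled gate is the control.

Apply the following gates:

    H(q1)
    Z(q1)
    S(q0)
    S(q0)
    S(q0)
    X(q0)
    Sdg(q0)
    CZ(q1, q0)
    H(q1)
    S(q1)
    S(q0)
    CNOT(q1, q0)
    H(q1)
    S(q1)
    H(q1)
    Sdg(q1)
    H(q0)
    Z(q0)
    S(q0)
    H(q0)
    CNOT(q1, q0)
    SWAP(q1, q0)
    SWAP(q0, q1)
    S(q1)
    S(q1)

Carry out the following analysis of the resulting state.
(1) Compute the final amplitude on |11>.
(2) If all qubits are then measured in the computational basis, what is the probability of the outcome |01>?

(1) The final state's coefficient on |11> equals I/2.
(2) A full measurement returns |01> with probability 1/4.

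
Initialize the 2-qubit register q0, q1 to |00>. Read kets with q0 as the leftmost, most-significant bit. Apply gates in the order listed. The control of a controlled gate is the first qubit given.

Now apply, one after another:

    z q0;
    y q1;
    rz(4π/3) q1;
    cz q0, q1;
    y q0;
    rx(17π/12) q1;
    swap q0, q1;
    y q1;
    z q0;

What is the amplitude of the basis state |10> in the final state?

The amplitude on |10> is (-sqrt(3*sqrt(2) + 6)/4 + sqrt(2 - sqrt(2))/4)*exp(I*pi/6).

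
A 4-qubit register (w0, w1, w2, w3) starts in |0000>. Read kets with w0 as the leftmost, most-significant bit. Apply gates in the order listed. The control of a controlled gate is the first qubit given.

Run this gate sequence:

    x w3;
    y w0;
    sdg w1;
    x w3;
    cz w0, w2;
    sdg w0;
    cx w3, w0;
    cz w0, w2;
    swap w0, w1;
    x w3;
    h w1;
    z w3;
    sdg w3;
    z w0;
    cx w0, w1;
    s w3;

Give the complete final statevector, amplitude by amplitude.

After the circuit, the state carries amplitude -sqrt(2)/2 on |0001>, sqrt(2)/2 on |0101>, and 0 on every other basis state.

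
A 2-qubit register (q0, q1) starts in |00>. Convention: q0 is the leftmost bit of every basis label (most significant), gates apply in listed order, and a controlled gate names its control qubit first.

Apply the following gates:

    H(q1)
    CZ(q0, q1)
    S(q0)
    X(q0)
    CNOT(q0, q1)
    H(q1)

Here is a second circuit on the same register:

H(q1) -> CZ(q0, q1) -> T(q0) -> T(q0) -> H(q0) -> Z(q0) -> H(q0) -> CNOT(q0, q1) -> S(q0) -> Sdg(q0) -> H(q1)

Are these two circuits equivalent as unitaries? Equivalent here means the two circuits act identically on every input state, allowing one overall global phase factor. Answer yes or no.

Yes — the two circuits implement the same unitary up to a global phase.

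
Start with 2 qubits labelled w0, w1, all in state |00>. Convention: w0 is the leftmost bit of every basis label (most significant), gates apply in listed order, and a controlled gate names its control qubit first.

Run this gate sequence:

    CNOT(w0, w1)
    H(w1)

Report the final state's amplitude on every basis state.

The final amplitudes are sqrt(2)/2 on |00>, sqrt(2)/2 on |01>, 0 on |10>, 0 on |11>.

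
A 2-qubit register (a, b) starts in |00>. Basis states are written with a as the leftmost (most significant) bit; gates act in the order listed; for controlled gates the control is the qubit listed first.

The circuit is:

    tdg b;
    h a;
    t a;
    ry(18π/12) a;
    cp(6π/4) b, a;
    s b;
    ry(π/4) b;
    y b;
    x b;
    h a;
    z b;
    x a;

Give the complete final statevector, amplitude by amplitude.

After the circuit, the state carries amplitude -I*sqrt(2*sqrt(2) + 4)/4 on |00>, -I*sqrt(4 - 2*sqrt(2))/4 on |01>, -sqrt(2*sqrt(2) + 4)*exp(3*I*pi/4)/4 on |10>, -sqrt(4 - 2*sqrt(2))*exp(3*I*pi/4)/4 on |11>.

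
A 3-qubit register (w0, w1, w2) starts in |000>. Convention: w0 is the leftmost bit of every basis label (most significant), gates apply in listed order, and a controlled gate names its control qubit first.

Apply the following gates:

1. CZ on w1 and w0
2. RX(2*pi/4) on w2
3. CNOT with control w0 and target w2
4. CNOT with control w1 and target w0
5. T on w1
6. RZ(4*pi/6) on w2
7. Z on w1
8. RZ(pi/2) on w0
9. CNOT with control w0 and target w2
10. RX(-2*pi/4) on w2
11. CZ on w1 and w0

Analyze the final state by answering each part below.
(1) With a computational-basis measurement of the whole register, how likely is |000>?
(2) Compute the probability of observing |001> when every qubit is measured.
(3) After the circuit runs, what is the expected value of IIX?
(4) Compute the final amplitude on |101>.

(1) Outcome |000> occurs with probability 1/4.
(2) The probability of measuring |001> is 3/4.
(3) The expectation value of IIX is sqrt(3)/2.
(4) The final state's coefficient on |101> equals 0.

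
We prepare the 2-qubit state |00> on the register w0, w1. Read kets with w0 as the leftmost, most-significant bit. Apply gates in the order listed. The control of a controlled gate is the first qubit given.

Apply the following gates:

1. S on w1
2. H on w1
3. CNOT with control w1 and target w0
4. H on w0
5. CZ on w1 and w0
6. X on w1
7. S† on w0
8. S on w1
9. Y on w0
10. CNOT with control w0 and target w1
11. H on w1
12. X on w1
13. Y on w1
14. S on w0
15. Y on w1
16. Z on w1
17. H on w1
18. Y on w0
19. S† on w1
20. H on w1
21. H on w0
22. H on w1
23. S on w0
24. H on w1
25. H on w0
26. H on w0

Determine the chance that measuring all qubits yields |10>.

A full measurement returns |10> with probability 1/4.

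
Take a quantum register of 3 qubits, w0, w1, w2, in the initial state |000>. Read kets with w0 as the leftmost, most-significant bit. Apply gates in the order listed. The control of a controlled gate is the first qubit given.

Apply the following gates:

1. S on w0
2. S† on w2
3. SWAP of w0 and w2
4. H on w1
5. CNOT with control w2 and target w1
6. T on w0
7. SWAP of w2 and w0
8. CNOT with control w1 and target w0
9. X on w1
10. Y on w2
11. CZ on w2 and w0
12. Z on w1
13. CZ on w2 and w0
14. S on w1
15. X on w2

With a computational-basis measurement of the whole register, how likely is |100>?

The probability of measuring |100> is 1/2.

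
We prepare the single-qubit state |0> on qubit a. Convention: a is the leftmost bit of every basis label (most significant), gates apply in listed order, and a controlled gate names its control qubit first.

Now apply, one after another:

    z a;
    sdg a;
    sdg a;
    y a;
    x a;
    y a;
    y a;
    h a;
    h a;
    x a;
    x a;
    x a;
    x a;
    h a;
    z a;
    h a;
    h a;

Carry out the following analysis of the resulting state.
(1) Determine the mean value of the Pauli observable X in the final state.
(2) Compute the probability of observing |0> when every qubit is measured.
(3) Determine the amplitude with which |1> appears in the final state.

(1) The expectation value of X is -1. Key observation: steps 12-13 multiply out to the identity, so the circuit reduces to the remaining gates.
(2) Outcome |0> occurs with probability 1/2.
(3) The final state's coefficient on |1> equals -sqrt(2)*I/2.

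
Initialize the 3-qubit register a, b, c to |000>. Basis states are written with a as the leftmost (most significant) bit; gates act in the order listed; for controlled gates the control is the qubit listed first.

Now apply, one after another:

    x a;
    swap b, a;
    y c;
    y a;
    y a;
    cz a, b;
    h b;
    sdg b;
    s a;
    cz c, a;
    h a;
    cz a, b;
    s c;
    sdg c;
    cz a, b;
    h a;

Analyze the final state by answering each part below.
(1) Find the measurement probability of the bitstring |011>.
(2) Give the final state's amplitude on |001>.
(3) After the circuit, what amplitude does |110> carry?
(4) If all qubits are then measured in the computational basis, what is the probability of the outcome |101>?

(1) Outcome |011> occurs with probability 1/2. Key observation: the block from step 11 through step 16 cancels to the identity and can be dropped.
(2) The final state's coefficient on |001> equals sqrt(2)*I/2.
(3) The amplitude on |110> is 0.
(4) Outcome |101> occurs with probability 0.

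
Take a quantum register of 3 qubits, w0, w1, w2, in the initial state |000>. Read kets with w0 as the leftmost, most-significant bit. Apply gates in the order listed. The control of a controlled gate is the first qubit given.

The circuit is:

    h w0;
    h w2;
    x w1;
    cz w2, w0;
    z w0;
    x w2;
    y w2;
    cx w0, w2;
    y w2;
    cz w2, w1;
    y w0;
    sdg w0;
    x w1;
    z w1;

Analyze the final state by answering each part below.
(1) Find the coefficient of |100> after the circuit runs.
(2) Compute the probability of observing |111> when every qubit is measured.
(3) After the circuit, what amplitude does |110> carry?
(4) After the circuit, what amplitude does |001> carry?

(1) The final state's coefficient on |100> equals 1/2.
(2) The probability of measuring |111> is 0.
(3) The amplitude on |110> is 0.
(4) The amplitude on |001> is -I/2.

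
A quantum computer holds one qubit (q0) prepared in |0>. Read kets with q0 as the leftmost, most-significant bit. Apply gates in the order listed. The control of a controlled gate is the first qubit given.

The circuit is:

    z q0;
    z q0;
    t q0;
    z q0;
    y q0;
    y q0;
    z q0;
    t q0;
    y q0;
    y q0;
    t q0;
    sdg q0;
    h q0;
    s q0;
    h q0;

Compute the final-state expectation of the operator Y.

In the final state, Y has expectation -1.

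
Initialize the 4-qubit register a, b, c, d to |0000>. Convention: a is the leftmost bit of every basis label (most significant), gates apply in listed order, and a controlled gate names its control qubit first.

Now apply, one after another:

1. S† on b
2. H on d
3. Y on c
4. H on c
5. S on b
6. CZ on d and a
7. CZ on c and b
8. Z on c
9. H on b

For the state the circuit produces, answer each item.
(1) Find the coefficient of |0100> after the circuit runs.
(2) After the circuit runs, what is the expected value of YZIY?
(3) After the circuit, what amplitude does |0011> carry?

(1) The amplitude on |0100> is sqrt(2)*I/4.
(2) The observable YZIY averages to 0.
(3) |0011> carries amplitude sqrt(2)*I/4 in the final state.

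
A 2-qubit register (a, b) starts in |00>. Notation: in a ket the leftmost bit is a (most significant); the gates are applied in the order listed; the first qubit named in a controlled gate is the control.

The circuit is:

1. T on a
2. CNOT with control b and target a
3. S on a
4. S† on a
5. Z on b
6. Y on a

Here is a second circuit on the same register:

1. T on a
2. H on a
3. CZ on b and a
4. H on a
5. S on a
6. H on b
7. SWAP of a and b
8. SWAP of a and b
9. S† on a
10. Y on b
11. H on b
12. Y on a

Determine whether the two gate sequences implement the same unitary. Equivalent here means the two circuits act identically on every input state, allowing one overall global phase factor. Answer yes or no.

No, they are not equivalent — no single phase factor reconciles the two unitaries.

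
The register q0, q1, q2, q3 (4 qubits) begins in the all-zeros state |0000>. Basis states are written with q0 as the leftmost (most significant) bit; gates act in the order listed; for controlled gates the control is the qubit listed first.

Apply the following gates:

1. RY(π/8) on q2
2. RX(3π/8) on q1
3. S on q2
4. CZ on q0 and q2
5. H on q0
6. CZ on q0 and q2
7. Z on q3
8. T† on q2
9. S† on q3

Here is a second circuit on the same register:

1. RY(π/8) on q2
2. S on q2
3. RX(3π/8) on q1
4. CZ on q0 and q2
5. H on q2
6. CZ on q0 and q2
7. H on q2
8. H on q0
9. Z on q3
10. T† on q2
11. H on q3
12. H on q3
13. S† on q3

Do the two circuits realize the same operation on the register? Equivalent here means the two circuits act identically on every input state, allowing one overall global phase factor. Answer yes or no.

No: there is an input state on which the two circuits produce genuinely different outputs (not merely differing by a phase).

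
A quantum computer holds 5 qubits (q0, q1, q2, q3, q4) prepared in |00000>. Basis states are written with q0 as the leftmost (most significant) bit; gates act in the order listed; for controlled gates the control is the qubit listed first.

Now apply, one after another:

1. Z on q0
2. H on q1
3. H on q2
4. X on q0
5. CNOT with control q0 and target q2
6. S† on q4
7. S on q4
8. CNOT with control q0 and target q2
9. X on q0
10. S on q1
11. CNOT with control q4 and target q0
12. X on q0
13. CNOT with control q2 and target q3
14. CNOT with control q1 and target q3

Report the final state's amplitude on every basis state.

The resulting statevector has amplitude 1/2 on |10000>, 1/2 on |10110>, I/2 on |11010>, I/2 on |11100>, and 0 on every other basis state. Key observation: the block from step 4 through step 9 cancels to the identity and can be dropped.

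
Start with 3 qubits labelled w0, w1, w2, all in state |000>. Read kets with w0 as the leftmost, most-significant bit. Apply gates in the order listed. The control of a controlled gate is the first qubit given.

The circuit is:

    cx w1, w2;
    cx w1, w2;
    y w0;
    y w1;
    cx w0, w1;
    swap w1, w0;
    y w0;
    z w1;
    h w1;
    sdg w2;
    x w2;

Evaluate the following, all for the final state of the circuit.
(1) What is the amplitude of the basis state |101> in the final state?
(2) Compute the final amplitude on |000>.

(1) The final state's coefficient on |101> equals sqrt(2)*I/2.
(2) The final state's coefficient on |000> equals 0.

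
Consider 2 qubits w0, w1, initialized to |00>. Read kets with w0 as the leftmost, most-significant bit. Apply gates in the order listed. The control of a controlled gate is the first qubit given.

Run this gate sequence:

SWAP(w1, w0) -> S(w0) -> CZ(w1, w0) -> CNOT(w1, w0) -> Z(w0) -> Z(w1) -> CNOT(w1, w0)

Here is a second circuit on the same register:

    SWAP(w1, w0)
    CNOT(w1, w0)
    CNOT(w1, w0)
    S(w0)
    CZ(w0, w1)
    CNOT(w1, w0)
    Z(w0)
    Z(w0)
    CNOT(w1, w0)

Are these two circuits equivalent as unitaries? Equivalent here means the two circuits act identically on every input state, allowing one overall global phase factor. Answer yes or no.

No: there is an input state on which the two circuits produce genuinely different outputs (not merely differing by a phase).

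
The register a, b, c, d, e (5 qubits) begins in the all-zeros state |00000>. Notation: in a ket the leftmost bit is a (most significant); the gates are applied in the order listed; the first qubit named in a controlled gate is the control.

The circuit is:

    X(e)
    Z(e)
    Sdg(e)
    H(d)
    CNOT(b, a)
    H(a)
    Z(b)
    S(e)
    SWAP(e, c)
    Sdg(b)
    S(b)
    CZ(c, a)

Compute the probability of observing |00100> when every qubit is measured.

A full measurement returns |00100> with probability 1/4.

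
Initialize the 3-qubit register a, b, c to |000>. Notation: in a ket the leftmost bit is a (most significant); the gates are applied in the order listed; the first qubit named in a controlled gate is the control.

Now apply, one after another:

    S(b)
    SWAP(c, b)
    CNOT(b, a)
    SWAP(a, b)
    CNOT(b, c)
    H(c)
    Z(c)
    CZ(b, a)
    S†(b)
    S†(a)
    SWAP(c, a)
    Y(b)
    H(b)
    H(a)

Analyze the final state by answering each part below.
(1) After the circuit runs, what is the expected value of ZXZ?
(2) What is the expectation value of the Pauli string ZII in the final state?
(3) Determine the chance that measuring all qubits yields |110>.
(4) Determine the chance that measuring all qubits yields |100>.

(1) The observable ZXZ averages to 1.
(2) In the final state, ZII has expectation -1.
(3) The probability of measuring |110> is 1/2.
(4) A full measurement returns |100> with probability 1/2.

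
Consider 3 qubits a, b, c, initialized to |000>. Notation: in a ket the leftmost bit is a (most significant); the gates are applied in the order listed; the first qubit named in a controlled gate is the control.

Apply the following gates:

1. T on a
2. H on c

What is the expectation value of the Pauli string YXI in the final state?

The expectation value of YXI is 0.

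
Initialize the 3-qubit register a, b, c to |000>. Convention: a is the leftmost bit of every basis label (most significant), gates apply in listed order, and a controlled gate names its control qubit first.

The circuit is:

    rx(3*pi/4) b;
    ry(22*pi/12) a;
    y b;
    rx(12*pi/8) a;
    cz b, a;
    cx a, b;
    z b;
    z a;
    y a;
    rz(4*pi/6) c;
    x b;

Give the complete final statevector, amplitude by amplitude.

The resulting statevector has amplitude sqrt(sqrt(2) + 2)*(-sqrt(3)*exp(I*pi/6) + exp(I*pi/6) + exp(2*I*pi/3) + sqrt(3)*exp(2*I*pi/3))/8 on |000>, 0 on |001>, sqrt(2 - sqrt(2))*(-exp(2*I*pi/3) + exp(I*pi/6) + sqrt(3)*exp(I*pi/6) + sqrt(3)*exp(2*I*pi/3))/8 on |010>, 0 on |011>, sqrt(2 - sqrt(2))*(-sqrt(3)*exp(2*I*pi/3) - sqrt(3)*exp(I*pi/6) - exp(2*I*pi/3) + exp(I*pi/6))/8 on |100>, 0 on |101>, sqrt(sqrt(2) + 2)*(-sqrt(3)*exp(I*pi/6) - exp(2*I*pi/3) - exp(I*pi/6) + sqrt(3)*exp(2*I*pi/3))/8 on |110>, 0 on |111>.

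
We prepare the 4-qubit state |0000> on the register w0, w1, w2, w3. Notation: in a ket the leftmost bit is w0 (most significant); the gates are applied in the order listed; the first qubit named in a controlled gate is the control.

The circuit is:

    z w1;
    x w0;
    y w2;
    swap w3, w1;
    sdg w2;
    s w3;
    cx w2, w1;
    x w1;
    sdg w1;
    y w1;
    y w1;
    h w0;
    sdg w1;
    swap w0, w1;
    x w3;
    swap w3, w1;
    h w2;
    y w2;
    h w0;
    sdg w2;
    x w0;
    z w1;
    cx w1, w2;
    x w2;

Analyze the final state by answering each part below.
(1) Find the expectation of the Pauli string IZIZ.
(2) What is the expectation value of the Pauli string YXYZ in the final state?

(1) In the final state, IZIZ has expectation 0.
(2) The expectation value of YXYZ is 0.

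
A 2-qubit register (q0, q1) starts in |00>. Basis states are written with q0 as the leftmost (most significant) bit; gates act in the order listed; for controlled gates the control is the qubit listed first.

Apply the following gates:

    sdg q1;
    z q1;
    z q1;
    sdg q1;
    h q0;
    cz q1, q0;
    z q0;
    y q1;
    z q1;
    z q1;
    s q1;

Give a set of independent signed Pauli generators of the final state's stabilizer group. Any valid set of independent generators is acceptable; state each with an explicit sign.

The final state is stabilized by the group generated by -XI, -IZ; other independent generating sets are equally valid.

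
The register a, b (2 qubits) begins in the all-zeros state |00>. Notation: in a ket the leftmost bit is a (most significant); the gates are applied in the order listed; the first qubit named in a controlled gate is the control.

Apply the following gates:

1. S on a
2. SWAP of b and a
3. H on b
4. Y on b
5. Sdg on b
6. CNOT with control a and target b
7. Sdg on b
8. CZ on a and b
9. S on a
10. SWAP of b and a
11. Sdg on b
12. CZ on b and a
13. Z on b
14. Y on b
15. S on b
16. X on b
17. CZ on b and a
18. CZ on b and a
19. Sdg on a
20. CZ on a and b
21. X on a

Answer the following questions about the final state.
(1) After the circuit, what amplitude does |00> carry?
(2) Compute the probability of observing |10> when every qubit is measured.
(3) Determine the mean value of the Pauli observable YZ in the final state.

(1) The final state's coefficient on |00> equals sqrt(2)/2. Key observation: the block from step 17 through step 18 cancels to the identity and can be dropped.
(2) A full measurement returns |10> with probability 1/2.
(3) The observable YZ averages to 1.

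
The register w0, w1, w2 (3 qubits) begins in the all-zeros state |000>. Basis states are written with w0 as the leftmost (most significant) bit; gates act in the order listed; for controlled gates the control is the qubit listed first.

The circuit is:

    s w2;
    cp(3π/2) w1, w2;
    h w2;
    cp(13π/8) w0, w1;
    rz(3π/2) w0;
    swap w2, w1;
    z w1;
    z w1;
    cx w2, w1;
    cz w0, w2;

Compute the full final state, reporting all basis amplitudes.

The final amplitudes are -sqrt(2)*exp(I*pi/4)/2 on |000>, -sqrt(2)*exp(I*pi/4)/2 on |010>, and 0 on every other basis state.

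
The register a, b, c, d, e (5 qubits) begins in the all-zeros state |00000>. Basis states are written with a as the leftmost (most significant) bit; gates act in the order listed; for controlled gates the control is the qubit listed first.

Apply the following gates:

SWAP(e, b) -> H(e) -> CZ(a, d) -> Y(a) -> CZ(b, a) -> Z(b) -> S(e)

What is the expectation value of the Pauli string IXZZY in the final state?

The observable IXZZY averages to 0.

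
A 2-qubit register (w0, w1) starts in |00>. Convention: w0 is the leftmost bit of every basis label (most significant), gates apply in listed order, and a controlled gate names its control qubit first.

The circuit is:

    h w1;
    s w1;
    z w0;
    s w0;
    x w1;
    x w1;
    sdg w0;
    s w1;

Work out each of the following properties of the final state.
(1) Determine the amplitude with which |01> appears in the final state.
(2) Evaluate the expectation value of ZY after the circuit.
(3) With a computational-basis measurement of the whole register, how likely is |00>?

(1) |01> carries amplitude -sqrt(2)/2 in the final state. Key observation: the block from step 4 through step 7 cancels to the identity and can be dropped.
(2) In the final state, ZY has expectation 0.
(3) The probability of measuring |00> is 1/2.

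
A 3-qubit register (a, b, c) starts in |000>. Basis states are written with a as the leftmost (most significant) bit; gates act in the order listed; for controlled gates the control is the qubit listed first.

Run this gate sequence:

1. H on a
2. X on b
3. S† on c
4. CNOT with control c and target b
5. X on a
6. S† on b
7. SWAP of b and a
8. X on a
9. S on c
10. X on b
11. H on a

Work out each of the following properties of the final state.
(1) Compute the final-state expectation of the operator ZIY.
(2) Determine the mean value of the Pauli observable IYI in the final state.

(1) The observable ZIY averages to 0.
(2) The observable IYI averages to 0.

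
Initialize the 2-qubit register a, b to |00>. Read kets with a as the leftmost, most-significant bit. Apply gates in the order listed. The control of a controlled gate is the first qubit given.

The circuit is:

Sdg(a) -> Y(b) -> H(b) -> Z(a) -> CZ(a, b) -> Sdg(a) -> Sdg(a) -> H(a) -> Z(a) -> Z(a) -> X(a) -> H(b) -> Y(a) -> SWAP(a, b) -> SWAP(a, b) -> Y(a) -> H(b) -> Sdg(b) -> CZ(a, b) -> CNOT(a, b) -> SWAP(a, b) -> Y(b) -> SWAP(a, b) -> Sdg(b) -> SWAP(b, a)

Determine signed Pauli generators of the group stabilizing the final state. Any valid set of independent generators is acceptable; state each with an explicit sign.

The final state is stabilized by the group generated by +XI, -IY; other independent generating sets are equally valid. Key observation: gates 12-17 undo each other exactly, leaving only the rest of the circuit to track.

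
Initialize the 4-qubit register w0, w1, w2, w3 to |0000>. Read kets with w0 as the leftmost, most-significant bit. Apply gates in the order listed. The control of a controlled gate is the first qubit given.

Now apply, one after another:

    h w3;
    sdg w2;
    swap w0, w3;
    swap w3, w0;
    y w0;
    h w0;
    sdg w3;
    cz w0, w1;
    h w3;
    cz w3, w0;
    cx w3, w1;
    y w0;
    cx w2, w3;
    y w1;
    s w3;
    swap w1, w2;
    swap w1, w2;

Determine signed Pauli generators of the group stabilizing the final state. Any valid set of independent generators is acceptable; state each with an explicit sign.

The stabilizer group can be generated by +XIIZ, -ZXIX, -IZIZ, +IIZI, among other valid generating sets.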